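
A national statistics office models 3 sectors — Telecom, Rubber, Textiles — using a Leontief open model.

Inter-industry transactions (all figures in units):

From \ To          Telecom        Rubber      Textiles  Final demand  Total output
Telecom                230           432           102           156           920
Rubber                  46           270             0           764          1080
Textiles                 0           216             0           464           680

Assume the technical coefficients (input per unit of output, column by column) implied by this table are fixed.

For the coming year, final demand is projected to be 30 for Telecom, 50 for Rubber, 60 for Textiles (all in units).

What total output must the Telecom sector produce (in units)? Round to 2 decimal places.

x_1 = 93.81

Technical coefficients a_ij = z_ij / X_j:
  a_11 = 230/920 = 0.25, a_21 = 46/920 = 0.05, a_31 = 0/920 = 0.00
  a_12 = 432/1080 = 0.40, a_22 = 270/1080 = 0.25, a_32 = 216/1080 = 0.20
  a_13 = 102/680 = 0.15, a_23 = 0/680 = 0.00, a_33 = 0/680 = 0.00
I − A =
  [   0.75    -0.40    -0.15]
  [  -0.05     0.75     0.00]
  [   0.00    -0.20     1.00]
Cofactors of I−A, C_ij = (−1)^(i+j)·(minor ij) (rows/columns in the sector order above):
  C_11 = (0.75)(1.00) − (0.00)(-0.20) = 0.7500
  C_12 = −[(-0.05)(1.00) − (0.00)(0.00)] = 0.0500
  C_13 = (-0.05)(-0.20) − (0.75)(0.00) = 0.0100
  C_21 = −[(-0.40)(1.00) − (-0.15)(-0.20)] = 0.4300
  C_22 = (0.75)(1.00) − (-0.15)(0.00) = 0.7500
  C_23 = −[(0.75)(-0.20) − (-0.40)(0.00)] = 0.1500
  C_31 = (-0.40)(0.00) − (-0.15)(0.75) = 0.1125
  C_32 = −[(0.75)(0.00) − (-0.15)(-0.05)] = 0.0075
  C_33 = (0.75)(0.75) − (-0.40)(-0.05) = 0.5425
det(I−A) = Σ_j (I−A)_1j·C_1j = (0.75)(0.7500) + (-0.40)(0.0500) + (-0.15)(0.0100) = 0.5410
adj(I−A) = Cᵀ =
  [ 0.7500   0.4300   0.1125]
  [ 0.0500   0.7500   0.0075]
  [ 0.0100   0.1500   0.5425]
(I − A)⁻¹ = adj(I−A) / det(I−A) ≈
  [   1.3863     0.7948     0.2079]
  [   0.0924     1.3863     0.0139]
  [   0.0185     0.2773     1.0028]
x = (I − A)⁻¹ d = adj(I−A)·d / det(I−A), with det(I−A) = 0.5410:
  x_1 = (0.7500·30 + 0.4300·50 + 0.1125·60) / 0.5410 = 50.75 / 0.5410 ≈ 93.81
  x_2 = (0.0500·30 + 0.7500·50 + 0.0075·60) / 0.5410 = 39.45 / 0.5410 ≈ 72.92
  x_3 = (0.0100·30 + 0.1500·50 + 0.5425·60) / 0.5410 = 40.35 / 0.5410 ≈ 74.58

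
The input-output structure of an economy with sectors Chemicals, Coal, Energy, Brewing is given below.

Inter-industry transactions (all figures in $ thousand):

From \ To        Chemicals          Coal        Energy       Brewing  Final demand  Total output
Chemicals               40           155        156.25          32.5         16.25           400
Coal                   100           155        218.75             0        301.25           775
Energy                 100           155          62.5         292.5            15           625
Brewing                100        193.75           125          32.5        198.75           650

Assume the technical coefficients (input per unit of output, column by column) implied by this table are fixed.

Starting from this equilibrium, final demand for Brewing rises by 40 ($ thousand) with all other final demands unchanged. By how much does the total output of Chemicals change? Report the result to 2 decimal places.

Technical coefficients a_ij = z_ij / X_j:
  a_11 = 40/400 = 0.10, a_21 = 100/400 = 0.25, a_31 = 100/400 = 0.25, a_41 = 100/400 = 0.25
  a_12 = 155/775 = 0.20, a_22 = 155/775 = 0.20, a_32 = 155/775 = 0.20, a_42 = 193.75/775 = 0.25
  a_13 = 156.25/625 = 0.25, a_23 = 218.75/625 = 0.35, a_33 = 62.5/625 = 0.10, a_43 = 125/625 = 0.20
  a_14 = 32.5/650 = 0.05, a_24 = 0/650 = 0.00, a_34 = 292.5/650 = 0.45, a_44 = 32.5/650 = 0.05
I − A =
  [   0.90    -0.20    -0.25    -0.05]
  [  -0.25     0.80    -0.35     0.00]
  [  -0.25    -0.20     0.90    -0.45]
  [  -0.25    -0.25    -0.20     0.95]
Compute the cofactors C_ij = (−1)^(i+j)·(3×3 minor ij) of I−A; the adjugate is their transpose:
adj(I−A) = Cᵀ =
  [ 0.506125   0.241875   0.268875   0.154000]
  [ 0.313750   0.587250   0.356750   0.185500]
  [ 0.355625   0.342875   0.623375   0.314000]
  [ 0.290625   0.290375   0.295875   0.460000]
det(I−A) = Σ_j (I−A)_1j·C_1j = (0.90)(0.506125) + (-0.20)(0.313750) + (-0.25)(0.355625) + (-0.05)(0.290625) = 0.289325
(I − A)⁻¹ = adj(I−A) / det(I−A) ≈
  [   1.7493     0.8360     0.9293     0.5323]
  [   1.0844     2.0297     1.2330     0.6411]
  [   1.2292     1.1851     2.1546     1.0853]
  [   1.0045     1.0036     1.0226     1.5899]
Δx = (I − A)⁻¹ Δd with Δd having +40 in the Brewing component and 0 elsewhere.
So Δx_1 = L_14 · (+40), where L_14 = adj(I−A)_14 / det(I−A) = 0.154000 / 0.289325.
Δx_1 = 0.154000 × (+40) / 0.289325 = 6.16 / 0.289325 ≈ 21.29.

Δx_1 = 21.29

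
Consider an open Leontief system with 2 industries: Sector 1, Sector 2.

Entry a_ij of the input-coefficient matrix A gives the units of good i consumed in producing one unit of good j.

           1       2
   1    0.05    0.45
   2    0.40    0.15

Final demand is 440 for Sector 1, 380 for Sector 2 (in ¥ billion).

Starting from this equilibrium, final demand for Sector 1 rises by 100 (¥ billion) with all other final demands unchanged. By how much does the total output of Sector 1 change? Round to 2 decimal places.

I − A =
  [   0.95    -0.45]
  [  -0.40     0.85]
det(I−A) = (0.95)(0.85) − (-0.45)(-0.40) = 0.6275
adj(I−A) = [[0.85, 0.45], [0.40, 0.95]]
(I − A)⁻¹ = adj(I−A) / det(I−A) ≈
  [   1.3546     0.7171]
  [   0.6375     1.5139]
Δx = (I − A)⁻¹ Δd with Δd having +100 in the Sector 1 component and 0 elsewhere.
So Δx_1 = L_11 · (+100), where L_11 = adj(I−A)_11 / det(I−A) = 0.85 / 0.6275.
Δx_1 = 0.85 × (+100) / 0.6275 = 85.00 / 0.6275 ≈ 135.46.

Δx_1 = 135.46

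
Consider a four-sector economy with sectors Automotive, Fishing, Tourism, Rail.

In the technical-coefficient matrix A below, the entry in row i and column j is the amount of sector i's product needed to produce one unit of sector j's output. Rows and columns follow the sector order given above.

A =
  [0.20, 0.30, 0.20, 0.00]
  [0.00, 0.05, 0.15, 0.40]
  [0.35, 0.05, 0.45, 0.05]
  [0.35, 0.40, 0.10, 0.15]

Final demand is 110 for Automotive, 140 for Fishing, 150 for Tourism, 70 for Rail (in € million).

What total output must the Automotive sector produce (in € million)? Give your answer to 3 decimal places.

x_A = 505.666

I − A =
  [   0.80    -0.30    -0.20     0.00]
  [   0.00     0.95    -0.15    -0.40]
  [  -0.35    -0.05     0.55    -0.05]
  [  -0.35    -0.40    -0.10     0.85]
Compute the cofactors C_ij = (−1)^(i+j)·(3×3 minor ij) of I−A; the adjugate is their transpose:
adj(I−A) = Cᵀ =
  [ 0.34000   0.15125   0.17975   0.08175]
  [ 0.13825   0.30700   0.16200   0.15400]
  [ 0.25025   0.14450   0.47600   0.09600]
  [ 0.23450   0.22375   0.20625   0.32975]
det(I−A) = Σ_j (I−A)_1j·C_1j = (0.80)(0.34000) + (-0.30)(0.13825) + (-0.20)(0.25025) + (0.00)(0.23450) = 0.180475
(I − A)⁻¹ = adj(I−A) / det(I−A) ≈
  [   1.8839     0.8381     0.9960     0.4530]
  [   0.7660     1.7011     0.8976     0.8533]
  [   1.3866     0.8007     2.6375     0.5319]
  [   1.2993     1.2398     1.1428     1.8271]
x = (I − A)⁻¹ d = adj(I−A)·d / det(I−A), with det(I−A) = 0.180475:
  x_A = (0.34000·110 + 0.15125·140 + 0.17975·150 + 0.08175·70) / 0.180475 = 91.26 / 0.180475 ≈ 505.666
  x_F = (0.13825·110 + 0.30700·140 + 0.16200·150 + 0.15400·70) / 0.180475 = 93.2675 / 0.180475 ≈ 516.789
  x_T = (0.25025·110 + 0.14450·140 + 0.47600·150 + 0.09600·70) / 0.180475 = 125.8775 / 0.180475 ≈ 697.479
  x_R = (0.23450·110 + 0.22375·140 + 0.20625·150 + 0.32975·70) / 0.180475 = 111.14 / 0.180475 ≈ 615.819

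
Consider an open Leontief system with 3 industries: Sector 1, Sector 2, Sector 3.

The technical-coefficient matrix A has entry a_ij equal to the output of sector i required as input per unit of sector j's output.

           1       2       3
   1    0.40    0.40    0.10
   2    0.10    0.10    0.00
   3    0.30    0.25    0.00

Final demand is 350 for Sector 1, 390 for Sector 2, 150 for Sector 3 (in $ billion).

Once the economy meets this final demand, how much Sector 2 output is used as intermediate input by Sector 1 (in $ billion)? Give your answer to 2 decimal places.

z_21 = 105.05

I − A =
  [   0.60    -0.40    -0.10]
  [  -0.10     0.90     0.00]
  [  -0.30    -0.25     1.00]
Cofactors of I−A, C_ij = (−1)^(i+j)·(minor ij) (rows/columns in the sector order above):
  C_11 = (0.90)(1.00) − (0.00)(-0.25) = 0.9000
  C_12 = −[(-0.10)(1.00) − (0.00)(-0.30)] = 0.1000
  C_13 = (-0.10)(-0.25) − (0.90)(-0.30) = 0.2950
  C_21 = −[(-0.40)(1.00) − (-0.10)(-0.25)] = 0.4250
  C_22 = (0.60)(1.00) − (-0.10)(-0.30) = 0.5700
  C_23 = −[(0.60)(-0.25) − (-0.40)(-0.30)] = 0.2700
  C_31 = (-0.40)(0.00) − (-0.10)(0.90) = 0.0900
  C_32 = −[(0.60)(0.00) − (-0.10)(-0.10)] = 0.0100
  C_33 = (0.60)(0.90) − (-0.40)(-0.10) = 0.5000
det(I−A) = Σ_j (I−A)_1j·C_1j = (0.60)(0.9000) + (-0.40)(0.1000) + (-0.10)(0.2950) = 0.4705
adj(I−A) = Cᵀ =
  [ 0.9000   0.4250   0.0900]
  [ 0.1000   0.5700   0.0100]
  [ 0.2950   0.2700   0.5000]
(I − A)⁻¹ = adj(I−A) / det(I−A) ≈
  [   1.9129     0.9033     0.1913]
  [   0.2125     1.2115     0.0213]
  [   0.6270     0.5739     1.0627]
First solve x = (I − A)⁻¹ d = adj(I−A)·d / det(I−A); in particular x_1 = (0.9000·350 + 0.4250·390 + 0.0900·150) / 0.4705 = 494.25 / 0.4705 ≈ 1050.4782.
Intermediate flow from 2 to 1: z_21 = a_21 · x_1 = 0.10 × 494.25 / 0.4705 = 49.425 / 0.4705 ≈ 105.05.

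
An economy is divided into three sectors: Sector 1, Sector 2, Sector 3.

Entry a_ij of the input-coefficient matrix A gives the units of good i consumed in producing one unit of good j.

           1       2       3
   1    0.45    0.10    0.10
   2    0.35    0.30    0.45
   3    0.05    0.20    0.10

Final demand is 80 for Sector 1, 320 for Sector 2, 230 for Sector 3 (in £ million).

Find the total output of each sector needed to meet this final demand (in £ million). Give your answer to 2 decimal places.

I − A =
  [   0.55    -0.10    -0.10]
  [  -0.35     0.70    -0.45]
  [  -0.05    -0.20     0.90]
Cofactors of I−A, C_ij = (−1)^(i+j)·(minor ij) (rows/columns in the sector order above):
  C_11 = (0.70)(0.90) − (-0.45)(-0.20) = 0.5400
  C_12 = −[(-0.35)(0.90) − (-0.45)(-0.05)] = 0.3375
  C_13 = (-0.35)(-0.20) − (0.70)(-0.05) = 0.1050
  C_21 = −[(-0.10)(0.90) − (-0.10)(-0.20)] = 0.1100
  C_22 = (0.55)(0.90) − (-0.10)(-0.05) = 0.4900
  C_23 = −[(0.55)(-0.20) − (-0.10)(-0.05)] = 0.1150
  C_31 = (-0.10)(-0.45) − (-0.10)(0.70) = 0.1150
  C_32 = −[(0.55)(-0.45) − (-0.10)(-0.35)] = 0.2825
  C_33 = (0.55)(0.70) − (-0.10)(-0.35) = 0.3500
det(I−A) = Σ_j (I−A)_1j·C_1j = (0.55)(0.5400) + (-0.10)(0.3375) + (-0.10)(0.1050) = 0.25275
adj(I−A) = Cᵀ =
  [ 0.5400   0.1100   0.1150]
  [ 0.3375   0.4900   0.2825]
  [ 0.1050   0.1150   0.3500]
(I − A)⁻¹ = adj(I−A) / det(I−A) ≈
  [   2.1365     0.4352     0.4550]
  [   1.3353     1.9387     1.1177]
  [   0.4154     0.4550     1.3848]
x = (I − A)⁻¹ d = adj(I−A)·d / det(I−A), with det(I−A) = 0.25275:
  x_1 = (0.5400·80 + 0.1100·320 + 0.1150·230) / 0.25275 = 104.85 / 0.25275 ≈ 414.84
  x_2 = (0.3375·80 + 0.4900·320 + 0.2825·230) / 0.25275 = 248.775 / 0.25275 ≈ 984.27
  x_3 = (0.1050·80 + 0.1150·320 + 0.3500·230) / 0.25275 = 125.70 / 0.25275 ≈ 497.33

x_1 = 414.84, x_2 = 984.27, x_3 = 497.33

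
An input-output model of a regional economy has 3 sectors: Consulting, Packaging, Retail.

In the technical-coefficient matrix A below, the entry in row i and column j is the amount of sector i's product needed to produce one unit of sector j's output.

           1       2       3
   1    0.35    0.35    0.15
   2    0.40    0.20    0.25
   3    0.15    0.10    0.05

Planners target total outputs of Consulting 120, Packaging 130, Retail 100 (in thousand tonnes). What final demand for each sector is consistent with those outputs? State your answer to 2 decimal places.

I − A =
  [   0.65    -0.35    -0.15]
  [  -0.40     0.80    -0.25]
  [  -0.15    -0.10     0.95]
d = (I − A) x:
  d_1 = (+0.65)·120 + (-0.35)·130 + (-0.15)·100 = 17.50
  d_2 = (-0.40)·120 + (+0.80)·130 + (-0.25)·100 = 31.00
  d_3 = (-0.15)·120 + (-0.10)·130 + (+0.95)·100 = 64.00

d_1 = 17.50, d_2 = 31.00, d_3 = 64.00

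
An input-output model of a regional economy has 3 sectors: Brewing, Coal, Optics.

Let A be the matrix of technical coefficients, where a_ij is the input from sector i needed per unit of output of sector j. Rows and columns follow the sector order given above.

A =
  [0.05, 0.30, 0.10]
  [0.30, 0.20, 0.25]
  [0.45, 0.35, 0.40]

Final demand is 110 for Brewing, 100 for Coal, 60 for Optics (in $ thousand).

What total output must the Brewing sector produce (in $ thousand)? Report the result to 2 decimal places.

I − A =
  [   0.95    -0.30    -0.10]
  [  -0.30     0.80    -0.25]
  [  -0.45    -0.35     0.60]
Cofactors of I−A, C_ij = (−1)^(i+j)·(minor ij) (rows/columns in the sector order above):
  C_11 = (0.80)(0.60) − (-0.25)(-0.35) = 0.3925
  C_12 = −[(-0.30)(0.60) − (-0.25)(-0.45)] = 0.2925
  C_13 = (-0.30)(-0.35) − (0.80)(-0.45) = 0.4650
  C_21 = −[(-0.30)(0.60) − (-0.10)(-0.35)] = 0.2150
  C_22 = (0.95)(0.60) − (-0.10)(-0.45) = 0.5250
  C_23 = −[(0.95)(-0.35) − (-0.30)(-0.45)] = 0.4675
  C_31 = (-0.30)(-0.25) − (-0.10)(0.80) = 0.1550
  C_32 = −[(0.95)(-0.25) − (-0.10)(-0.30)] = 0.2675
  C_33 = (0.95)(0.80) − (-0.30)(-0.30) = 0.6700
det(I−A) = Σ_j (I−A)_1j·C_1j = (0.95)(0.3925) + (-0.30)(0.2925) + (-0.10)(0.4650) = 0.238625
adj(I−A) = Cᵀ =
  [ 0.3925   0.2150   0.1550]
  [ 0.2925   0.5250   0.2675]
  [ 0.4650   0.4675   0.6700]
(I − A)⁻¹ = adj(I−A) / det(I−A) ≈
  [   1.6448     0.9010     0.6496]
  [   1.2258     2.2001     1.1210]
  [   1.9487     1.9591     2.8078]
x = (I − A)⁻¹ d = adj(I−A)·d / det(I−A), with det(I−A) = 0.238625:
  x_B = (0.3925·110 + 0.2150·100 + 0.1550·60) / 0.238625 = 73.975 / 0.238625 ≈ 310.01
  x_C = (0.2925·110 + 0.5250·100 + 0.2675·60) / 0.238625 = 100.725 / 0.238625 ≈ 422.11
  x_O = (0.4650·110 + 0.4675·100 + 0.6700·60) / 0.238625 = 138.10 / 0.238625 ≈ 578.73

x_B = 310.01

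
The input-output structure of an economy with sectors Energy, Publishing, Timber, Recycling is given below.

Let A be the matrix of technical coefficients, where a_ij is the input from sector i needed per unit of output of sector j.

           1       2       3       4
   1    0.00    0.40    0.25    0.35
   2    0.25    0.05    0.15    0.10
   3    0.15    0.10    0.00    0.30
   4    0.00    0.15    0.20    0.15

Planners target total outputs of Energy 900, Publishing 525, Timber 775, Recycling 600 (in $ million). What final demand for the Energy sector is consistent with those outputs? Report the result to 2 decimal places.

I − A =
  [   1.00    -0.40    -0.25    -0.35]
  [  -0.25     0.95    -0.15    -0.10]
  [  -0.15    -0.10     1.00    -0.30]
  [   0.00    -0.15    -0.20     0.85]
d = (I − A) x:
  d_1 = (+1.00)·900 + (-0.40)·525 + (-0.25)·775 + (-0.35)·600 = 286.25
  d_2 = (-0.25)·900 + (+0.95)·525 + (-0.15)·775 + (-0.10)·600 = 97.50
  d_3 = (-0.15)·900 + (-0.10)·525 + (+1.00)·775 + (-0.30)·600 = 407.50
  d_4 = (+0.00)·900 + (-0.15)·525 + (-0.20)·775 + (+0.85)·600 = 276.25

d_1 = 286.25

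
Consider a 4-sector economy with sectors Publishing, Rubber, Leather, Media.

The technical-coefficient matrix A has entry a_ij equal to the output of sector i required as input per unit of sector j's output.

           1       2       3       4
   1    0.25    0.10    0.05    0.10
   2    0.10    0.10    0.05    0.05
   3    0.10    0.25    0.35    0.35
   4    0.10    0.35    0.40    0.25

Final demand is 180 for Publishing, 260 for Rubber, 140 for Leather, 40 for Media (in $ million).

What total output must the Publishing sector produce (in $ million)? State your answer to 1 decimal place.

x_1 = 460.1

I − A =
  [   0.75    -0.10    -0.05    -0.10]
  [  -0.10     0.90    -0.05    -0.05]
  [  -0.10    -0.25     0.65    -0.35]
  [  -0.10    -0.35    -0.40     0.75]
Compute the cofactors C_ij = (−1)^(i+j)·(3×3 minor ij) of I−A; the adjugate is their transpose:
adj(I−A) = Cᵀ =
  [ 0.280875   0.083000   0.076375   0.078625]
  [ 0.045500   0.244625   0.050625   0.046000]
  [ 0.129500   0.244500   0.472625   0.254125]
  [ 0.127750   0.255625   0.285875   0.416625]
det(I−A) = Σ_j (I−A)_1j·C_1j = (0.75)(0.280875) + (-0.10)(0.045500) + (-0.05)(0.129500) + (-0.10)(0.127750) = 0.18685625
(I − A)⁻¹ = adj(I−A) / det(I−A) ≈
  [   1.5032     0.4442     0.4087     0.4208]
  [   0.2435     1.3092     0.2709     0.2462]
  [   0.6930     1.3085     2.5294     1.3600]
  [   0.6837     1.3680     1.5299     2.2297]
x = (I − A)⁻¹ d = adj(I−A)·d / det(I−A), with det(I−A) = 0.18685625:
  x_1 = (0.280875·180 + 0.083000·260 + 0.076375·140 + 0.078625·40) / 0.18685625 = 85.975 / 0.18685625 ≈ 460.1
  x_2 = (0.045500·180 + 0.244625·260 + 0.050625·140 + 0.046000·40) / 0.18685625 = 80.72 / 0.18685625 ≈ 432.0
  x_3 = (0.129500·180 + 0.244500·260 + 0.472625·140 + 0.254125·40) / 0.18685625 = 163.2125 / 0.18685625 ≈ 873.5
  x_4 = (0.127750·180 + 0.255625·260 + 0.285875·140 + 0.416625·40) / 0.18685625 = 146.145 / 0.18685625 ≈ 782.1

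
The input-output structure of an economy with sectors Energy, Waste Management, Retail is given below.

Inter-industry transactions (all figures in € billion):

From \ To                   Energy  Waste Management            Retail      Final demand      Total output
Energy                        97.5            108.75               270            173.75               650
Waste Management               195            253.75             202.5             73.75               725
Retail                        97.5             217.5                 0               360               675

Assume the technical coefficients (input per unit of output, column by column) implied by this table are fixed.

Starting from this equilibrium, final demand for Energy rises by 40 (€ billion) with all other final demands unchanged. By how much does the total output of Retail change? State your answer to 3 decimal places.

Δx_R = 21.475

Technical coefficients a_ij = z_ij / X_j:
  a_EE = 97.5/650 = 0.15, a_WE = 195/650 = 0.30, a_RE = 97.5/650 = 0.15
  a_EW = 108.75/725 = 0.15, a_WW = 253.75/725 = 0.35, a_RW = 217.5/725 = 0.30
  a_ER = 270/675 = 0.40, a_WR = 202.5/675 = 0.30, a_RR = 0/675 = 0.00
I − A =
  [   0.85    -0.15    -0.40]
  [  -0.30     0.65    -0.30]
  [  -0.15    -0.30     1.00]
Cofactors of I−A, C_ij = (−1)^(i+j)·(minor ij) (rows/columns in the sector order above):
  C_11 = (0.65)(1.00) − (-0.30)(-0.30) = 0.5600
  C_12 = −[(-0.30)(1.00) − (-0.30)(-0.15)] = 0.3450
  C_13 = (-0.30)(-0.30) − (0.65)(-0.15) = 0.1875
  C_21 = −[(-0.15)(1.00) − (-0.40)(-0.30)] = 0.2700
  C_22 = (0.85)(1.00) − (-0.40)(-0.15) = 0.7900
  C_23 = −[(0.85)(-0.30) − (-0.15)(-0.15)] = 0.2775
  C_31 = (-0.15)(-0.30) − (-0.40)(0.65) = 0.3050
  C_32 = −[(0.85)(-0.30) − (-0.40)(-0.30)] = 0.3750
  C_33 = (0.85)(0.65) − (-0.15)(-0.30) = 0.5075
det(I−A) = Σ_j (I−A)_1j·C_1j = (0.85)(0.5600) + (-0.15)(0.3450) + (-0.40)(0.1875) = 0.34925
adj(I−A) = Cᵀ =
  [ 0.5600   0.2700   0.3050]
  [ 0.3450   0.7900   0.3750]
  [ 0.1875   0.2775   0.5075]
(I − A)⁻¹ = adj(I−A) / det(I−A) ≈
  [   1.6034     0.7731     0.8733]
  [   0.9878     2.2620     1.0737]
  [   0.5369     0.7946     1.4531]
Δx = (I − A)⁻¹ Δd with Δd having +40 in the Energy component and 0 elsewhere.
So Δx_R = L_RE · (+40), where L_RE = adj(I−A)_RE / det(I−A) = 0.1875 / 0.34925.
Δx_R = 0.1875 × (+40) / 0.34925 = 7.50 / 0.34925 ≈ 21.475.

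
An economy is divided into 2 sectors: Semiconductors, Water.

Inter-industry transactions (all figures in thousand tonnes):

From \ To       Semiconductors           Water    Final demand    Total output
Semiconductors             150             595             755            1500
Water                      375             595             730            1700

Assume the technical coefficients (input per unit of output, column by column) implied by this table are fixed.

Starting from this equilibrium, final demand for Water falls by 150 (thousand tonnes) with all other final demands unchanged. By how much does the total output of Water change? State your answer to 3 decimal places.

Technical coefficients a_ij = z_ij / X_j:
  a_SS = 150/1500 = 0.10, a_WS = 375/1500 = 0.25
  a_SW = 595/1700 = 0.35, a_WW = 595/1700 = 0.35
I − A =
  [   0.90    -0.35]
  [  -0.25     0.65]
det(I−A) = (0.90)(0.65) − (-0.35)(-0.25) = 0.4975
adj(I−A) = [[0.65, 0.35], [0.25, 0.90]]
(I − A)⁻¹ = adj(I−A) / det(I−A) ≈
  [   1.3065     0.7035]
  [   0.5025     1.8090]
Δx = (I − A)⁻¹ Δd with Δd having -150 in the Water component and 0 elsewhere.
So Δx_W = L_WW · (-150), where L_WW = adj(I−A)_WW / det(I−A) = 0.90 / 0.4975.
Δx_W = 0.90 × (-150) / 0.4975 = -135.00 / 0.4975 ≈ -271.357.

Δx_W = -271.357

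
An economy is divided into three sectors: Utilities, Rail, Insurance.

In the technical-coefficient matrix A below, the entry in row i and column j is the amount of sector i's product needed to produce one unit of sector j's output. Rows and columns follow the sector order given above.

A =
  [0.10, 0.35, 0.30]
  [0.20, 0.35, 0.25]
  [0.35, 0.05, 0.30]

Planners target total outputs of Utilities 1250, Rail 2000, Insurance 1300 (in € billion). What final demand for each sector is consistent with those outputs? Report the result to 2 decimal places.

d_1 = 35.00, d_2 = 725.00, d_3 = 372.50

I − A =
  [   0.90    -0.35    -0.30]
  [  -0.20     0.65    -0.25]
  [  -0.35    -0.05     0.70]
d = (I − A) x:
  d_1 = (+0.90)·1250 + (-0.35)·2000 + (-0.30)·1300 = 35.00
  d_2 = (-0.20)·1250 + (+0.65)·2000 + (-0.25)·1300 = 725.00
  d_3 = (-0.35)·1250 + (-0.05)·2000 + (+0.70)·1300 = 372.50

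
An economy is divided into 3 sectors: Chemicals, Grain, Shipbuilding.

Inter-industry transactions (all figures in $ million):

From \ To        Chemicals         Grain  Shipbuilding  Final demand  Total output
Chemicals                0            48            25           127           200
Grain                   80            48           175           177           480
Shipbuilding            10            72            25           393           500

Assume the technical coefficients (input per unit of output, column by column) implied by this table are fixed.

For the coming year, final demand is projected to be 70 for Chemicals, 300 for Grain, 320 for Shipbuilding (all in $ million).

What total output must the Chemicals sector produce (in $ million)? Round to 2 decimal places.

x_C = 148.55

Technical coefficients a_ij = z_ij / X_j:
  a_CC = 0/200 = 0.00, a_GC = 80/200 = 0.40, a_SC = 10/200 = 0.05
  a_CG = 48/480 = 0.10, a_GG = 48/480 = 0.10, a_SG = 72/480 = 0.15
  a_CS = 25/500 = 0.05, a_GS = 175/500 = 0.35, a_SS = 25/500 = 0.05
I − A =
  [   1.00    -0.10    -0.05]
  [  -0.40     0.90    -0.35]
  [  -0.05    -0.15     0.95]
Cofactors of I−A, C_ij = (−1)^(i+j)·(minor ij) (rows/columns in the sector order above):
  C_11 = (0.90)(0.95) − (-0.35)(-0.15) = 0.8025
  C_12 = −[(-0.40)(0.95) − (-0.35)(-0.05)] = 0.3975
  C_13 = (-0.40)(-0.15) − (0.90)(-0.05) = 0.1050
  C_21 = −[(-0.10)(0.95) − (-0.05)(-0.15)] = 0.1025
  C_22 = (1.00)(0.95) − (-0.05)(-0.05) = 0.9475
  C_23 = −[(1.00)(-0.15) − (-0.10)(-0.05)] = 0.1550
  C_31 = (-0.10)(-0.35) − (-0.05)(0.90) = 0.0800
  C_32 = −[(1.00)(-0.35) − (-0.05)(-0.40)] = 0.3700
  C_33 = (1.00)(0.90) − (-0.10)(-0.40) = 0.8600
det(I−A) = Σ_j (I−A)_1j·C_1j = (1.00)(0.8025) + (-0.10)(0.3975) + (-0.05)(0.1050) = 0.7575
adj(I−A) = Cᵀ =
  [ 0.8025   0.1025   0.0800]
  [ 0.3975   0.9475   0.3700]
  [ 0.1050   0.1550   0.8600]
(I − A)⁻¹ = adj(I−A) / det(I−A) ≈
  [   1.0594     0.1353     0.1056]
  [   0.5248     1.2508     0.4884]
  [   0.1386     0.2046     1.1353]
x = (I − A)⁻¹ d = adj(I−A)·d / det(I−A), with det(I−A) = 0.7575:
  x_C = (0.8025·70 + 0.1025·300 + 0.0800·320) / 0.7575 = 112.525 / 0.7575 ≈ 148.55
  x_G = (0.3975·70 + 0.9475·300 + 0.3700·320) / 0.7575 = 430.475 / 0.7575 ≈ 568.28
  x_S = (0.1050·70 + 0.1550·300 + 0.8600·320) / 0.7575 = 329.05 / 0.7575 ≈ 434.39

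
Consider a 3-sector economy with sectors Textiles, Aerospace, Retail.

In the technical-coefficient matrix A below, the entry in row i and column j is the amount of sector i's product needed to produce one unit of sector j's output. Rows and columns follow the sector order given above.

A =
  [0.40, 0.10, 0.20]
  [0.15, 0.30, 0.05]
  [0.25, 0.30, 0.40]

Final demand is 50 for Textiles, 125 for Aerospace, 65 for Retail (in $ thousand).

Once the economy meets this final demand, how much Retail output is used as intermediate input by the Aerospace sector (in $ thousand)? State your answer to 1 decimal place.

z_32 = 75.9

I − A =
  [   0.60    -0.10    -0.20]
  [  -0.15     0.70    -0.05]
  [  -0.25    -0.30     0.60]
Cofactors of I−A, C_ij = (−1)^(i+j)·(minor ij) (rows/columns in the sector order above):
  C_11 = (0.70)(0.60) − (-0.05)(-0.30) = 0.4050
  C_12 = −[(-0.15)(0.60) − (-0.05)(-0.25)] = 0.1025
  C_13 = (-0.15)(-0.30) − (0.70)(-0.25) = 0.2200
  C_21 = −[(-0.10)(0.60) − (-0.20)(-0.30)] = 0.1200
  C_22 = (0.60)(0.60) − (-0.20)(-0.25) = 0.3100
  C_23 = −[(0.60)(-0.30) − (-0.10)(-0.25)] = 0.2050
  C_31 = (-0.10)(-0.05) − (-0.20)(0.70) = 0.1450
  C_32 = −[(0.60)(-0.05) − (-0.20)(-0.15)] = 0.0600
  C_33 = (0.60)(0.70) − (-0.10)(-0.15) = 0.4050
det(I−A) = Σ_j (I−A)_1j·C_1j = (0.60)(0.4050) + (-0.10)(0.1025) + (-0.20)(0.2200) = 0.18875
adj(I−A) = Cᵀ =
  [ 0.4050   0.1200   0.1450]
  [ 0.1025   0.3100   0.0600]
  [ 0.2200   0.2050   0.4050]
(I − A)⁻¹ = adj(I−A) / det(I−A) ≈
  [   2.1457     0.6358     0.7682]
  [   0.5430     1.6424     0.3179]
  [   1.1656     1.0861     2.1457]
First solve x = (I − A)⁻¹ d = adj(I−A)·d / det(I−A); in particular x_2 = (0.1025·50 + 0.3100·125 + 0.0600·65) / 0.18875 = 47.775 / 0.18875 ≈ 253.113.
Intermediate flow from 3 to 2: z_32 = a_32 · x_2 = 0.30 × 47.775 / 0.18875 = 14.3325 / 0.18875 ≈ 75.9.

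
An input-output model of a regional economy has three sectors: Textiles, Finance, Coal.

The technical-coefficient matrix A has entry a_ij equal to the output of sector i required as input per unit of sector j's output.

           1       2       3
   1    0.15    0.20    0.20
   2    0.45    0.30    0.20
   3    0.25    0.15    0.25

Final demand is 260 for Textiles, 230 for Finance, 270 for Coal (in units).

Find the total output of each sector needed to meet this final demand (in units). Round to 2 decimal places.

I − A =
  [   0.85    -0.20    -0.20]
  [  -0.45     0.70    -0.20]
  [  -0.25    -0.15     0.75]
Cofactors of I−A, C_ij = (−1)^(i+j)·(minor ij) (rows/columns in the sector order above):
  C_11 = (0.70)(0.75) − (-0.20)(-0.15) = 0.4950
  C_12 = −[(-0.45)(0.75) − (-0.20)(-0.25)] = 0.3875
  C_13 = (-0.45)(-0.15) − (0.70)(-0.25) = 0.2425
  C_21 = −[(-0.20)(0.75) − (-0.20)(-0.15)] = 0.1800
  C_22 = (0.85)(0.75) − (-0.20)(-0.25) = 0.5875
  C_23 = −[(0.85)(-0.15) − (-0.20)(-0.25)] = 0.1775
  C_31 = (-0.20)(-0.20) − (-0.20)(0.70) = 0.1800
  C_32 = −[(0.85)(-0.20) − (-0.20)(-0.45)] = 0.2600
  C_33 = (0.85)(0.70) − (-0.20)(-0.45) = 0.5050
det(I−A) = Σ_j (I−A)_1j·C_1j = (0.85)(0.4950) + (-0.20)(0.3875) + (-0.20)(0.2425) = 0.29475
adj(I−A) = Cᵀ =
  [ 0.4950   0.1800   0.1800]
  [ 0.3875   0.5875   0.2600]
  [ 0.2425   0.1775   0.5050]
(I − A)⁻¹ = adj(I−A) / det(I−A) ≈
  [   1.6794     0.6107     0.6107]
  [   1.3147     1.9932     0.8821]
  [   0.8227     0.6022     1.7133]
x = (I − A)⁻¹ d = adj(I−A)·d / det(I−A), with det(I−A) = 0.29475:
  x_1 = (0.4950·260 + 0.1800·230 + 0.1800·270) / 0.29475 = 218.70 / 0.29475 ≈ 741.98
  x_2 = (0.3875·260 + 0.5875·230 + 0.2600·270) / 0.29475 = 306.075 / 0.29475 ≈ 1038.42
  x_3 = (0.2425·260 + 0.1775·230 + 0.5050·270) / 0.29475 = 240.225 / 0.29475 ≈ 815.01

x_1 = 741.98, x_2 = 1038.42, x_3 = 815.01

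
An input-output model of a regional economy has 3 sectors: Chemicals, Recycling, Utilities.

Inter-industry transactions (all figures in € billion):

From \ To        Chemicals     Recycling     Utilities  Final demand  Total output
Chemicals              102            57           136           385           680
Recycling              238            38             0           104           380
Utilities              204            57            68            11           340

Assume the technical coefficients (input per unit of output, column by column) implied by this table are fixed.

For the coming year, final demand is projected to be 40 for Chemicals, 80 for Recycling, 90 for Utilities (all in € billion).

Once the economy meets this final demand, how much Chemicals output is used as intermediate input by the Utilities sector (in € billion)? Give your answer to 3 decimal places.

Technical coefficients a_ij = z_ij / X_j:
  a_11 = 102/680 = 0.15, a_21 = 238/680 = 0.35, a_31 = 204/680 = 0.30
  a_12 = 57/380 = 0.15, a_22 = 38/380 = 0.10, a_32 = 57/380 = 0.15
  a_13 = 136/340 = 0.40, a_23 = 0/340 = 0.00, a_33 = 68/340 = 0.20
I − A =
  [   0.85    -0.15    -0.40]
  [  -0.35     0.90     0.00]
  [  -0.30    -0.15     0.80]
Cofactors of I−A, C_ij = (−1)^(i+j)·(minor ij) (rows/columns in the sector order above):
  C_11 = (0.90)(0.80) − (0.00)(-0.15) = 0.7200
  C_12 = −[(-0.35)(0.80) − (0.00)(-0.30)] = 0.2800
  C_13 = (-0.35)(-0.15) − (0.90)(-0.30) = 0.3225
  C_21 = −[(-0.15)(0.80) − (-0.40)(-0.15)] = 0.1800
  C_22 = (0.85)(0.80) − (-0.40)(-0.30) = 0.5600
  C_23 = −[(0.85)(-0.15) − (-0.15)(-0.30)] = 0.1725
  C_31 = (-0.15)(0.00) − (-0.40)(0.90) = 0.3600
  C_32 = −[(0.85)(0.00) − (-0.40)(-0.35)] = 0.1400
  C_33 = (0.85)(0.90) − (-0.15)(-0.35) = 0.7125
det(I−A) = Σ_j (I−A)_1j·C_1j = (0.85)(0.7200) + (-0.15)(0.2800) + (-0.40)(0.3225) = 0.4410
adj(I−A) = Cᵀ =
  [ 0.7200   0.1800   0.3600]
  [ 0.2800   0.5600   0.1400]
  [ 0.3225   0.1725   0.7125]
(I − A)⁻¹ = adj(I−A) / det(I−A) ≈
  [   1.6327     0.4082     0.8163]
  [   0.6349     1.2698     0.3175]
  [   0.7313     0.3912     1.6156]
First solve x = (I − A)⁻¹ d = adj(I−A)·d / det(I−A); in particular x_3 = (0.3225·40 + 0.1725·80 + 0.7125·90) / 0.4410 = 90.825 / 0.4410 ≈ 205.95238.
Intermediate flow from 1 to 3: z_13 = a_13 · x_3 = 0.40 × 90.825 / 0.4410 = 36.33 / 0.4410 ≈ 82.381.

z_13 = 82.381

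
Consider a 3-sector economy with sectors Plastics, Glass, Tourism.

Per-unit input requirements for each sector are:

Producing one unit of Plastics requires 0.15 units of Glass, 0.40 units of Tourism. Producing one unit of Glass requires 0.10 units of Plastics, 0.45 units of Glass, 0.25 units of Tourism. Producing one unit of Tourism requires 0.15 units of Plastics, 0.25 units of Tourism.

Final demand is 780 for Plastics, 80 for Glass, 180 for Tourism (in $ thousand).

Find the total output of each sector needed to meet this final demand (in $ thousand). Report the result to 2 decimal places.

I − A =
  [   1.00    -0.10    -0.15]
  [  -0.15     0.55     0.00]
  [  -0.40    -0.25     0.75]
Cofactors of I−A, C_ij = (−1)^(i+j)·(minor ij) (rows/columns in the sector order above):
  C_11 = (0.55)(0.75) − (0.00)(-0.25) = 0.4125
  C_12 = −[(-0.15)(0.75) − (0.00)(-0.40)] = 0.1125
  C_13 = (-0.15)(-0.25) − (0.55)(-0.40) = 0.2575
  C_21 = −[(-0.10)(0.75) − (-0.15)(-0.25)] = 0.1125
  C_22 = (1.00)(0.75) − (-0.15)(-0.40) = 0.6900
  C_23 = −[(1.00)(-0.25) − (-0.10)(-0.40)] = 0.2900
  C_31 = (-0.10)(0.00) − (-0.15)(0.55) = 0.0825
  C_32 = −[(1.00)(0.00) − (-0.15)(-0.15)] = 0.0225
  C_33 = (1.00)(0.55) − (-0.10)(-0.15) = 0.5350
det(I−A) = Σ_j (I−A)_1j·C_1j = (1.00)(0.4125) + (-0.10)(0.1125) + (-0.15)(0.2575) = 0.362625
adj(I−A) = Cᵀ =
  [ 0.4125   0.1125   0.0825]
  [ 0.1125   0.6900   0.0225]
  [ 0.2575   0.2900   0.5350]
(I − A)⁻¹ = adj(I−A) / det(I−A) ≈
  [   1.1375     0.3102     0.2275]
  [   0.3102     1.9028     0.0620]
  [   0.7101     0.7997     1.4754]
x = (I − A)⁻¹ d = adj(I−A)·d / det(I−A), with det(I−A) = 0.362625:
  x_1 = (0.4125·780 + 0.1125·80 + 0.0825·180) / 0.362625 = 345.60 / 0.362625 ≈ 953.05
  x_2 = (0.1125·780 + 0.6900·80 + 0.0225·180) / 0.362625 = 147.00 / 0.362625 ≈ 405.38
  x_3 = (0.2575·780 + 0.2900·80 + 0.5350·180) / 0.362625 = 320.35 / 0.362625 ≈ 883.42

x_1 = 953.05, x_2 = 405.38, x_3 = 883.42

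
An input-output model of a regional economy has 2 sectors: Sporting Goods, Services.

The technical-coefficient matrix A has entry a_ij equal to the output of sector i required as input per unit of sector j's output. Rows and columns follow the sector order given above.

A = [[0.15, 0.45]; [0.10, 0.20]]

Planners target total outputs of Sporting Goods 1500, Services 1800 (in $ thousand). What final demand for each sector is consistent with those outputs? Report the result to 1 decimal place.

d_1 = 465.0, d_2 = 1290.0

I − A =
  [   0.85    -0.45]
  [  -0.10     0.80]
d = (I − A) x:
  d_1 = (+0.85)·1500 + (-0.45)·1800 = 465.0
  d_2 = (-0.10)·1500 + (+0.80)·1800 = 1290.0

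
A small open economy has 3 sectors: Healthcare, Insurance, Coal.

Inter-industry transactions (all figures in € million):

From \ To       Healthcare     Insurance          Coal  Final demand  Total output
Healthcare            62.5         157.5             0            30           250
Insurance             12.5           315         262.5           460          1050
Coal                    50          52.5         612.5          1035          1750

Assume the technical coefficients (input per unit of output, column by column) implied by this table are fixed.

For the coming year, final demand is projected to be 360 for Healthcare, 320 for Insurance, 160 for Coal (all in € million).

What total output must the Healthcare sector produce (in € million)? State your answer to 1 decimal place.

x_H = 600.5

Technical coefficients a_ij = z_ij / X_j:
  a_HH = 62.5/250 = 0.25, a_IH = 12.5/250 = 0.05, a_CH = 50/250 = 0.20
  a_HI = 157.5/1050 = 0.15, a_II = 315/1050 = 0.30, a_CI = 52.5/1050 = 0.05
  a_HC = 0/1750 = 0.00, a_IC = 262.5/1750 = 0.15, a_CC = 612.5/1750 = 0.35
I − A =
  [   0.75    -0.15     0.00]
  [  -0.05     0.70    -0.15]
  [  -0.20    -0.05     0.65]
Cofactors of I−A, C_ij = (−1)^(i+j)·(minor ij) (rows/columns in the sector order above):
  C_11 = (0.70)(0.65) − (-0.15)(-0.05) = 0.4475
  C_12 = −[(-0.05)(0.65) − (-0.15)(-0.20)] = 0.0625
  C_13 = (-0.05)(-0.05) − (0.70)(-0.20) = 0.1425
  C_21 = −[(-0.15)(0.65) − (0.00)(-0.05)] = 0.0975
  C_22 = (0.75)(0.65) − (0.00)(-0.20) = 0.4875
  C_23 = −[(0.75)(-0.05) − (-0.15)(-0.20)] = 0.0675
  C_31 = (-0.15)(-0.15) − (0.00)(0.70) = 0.0225
  C_32 = −[(0.75)(-0.15) − (0.00)(-0.05)] = 0.1125
  C_33 = (0.75)(0.70) − (-0.15)(-0.05) = 0.5175
det(I−A) = Σ_j (I−A)_1j·C_1j = (0.75)(0.4475) + (-0.15)(0.0625) + (0.00)(0.1425) = 0.32625
adj(I−A) = Cᵀ =
  [ 0.4475   0.0975   0.0225]
  [ 0.0625   0.4875   0.1125]
  [ 0.1425   0.0675   0.5175]
(I − A)⁻¹ = adj(I−A) / det(I−A) ≈
  [   1.3716     0.2989     0.0690]
  [   0.1916     1.4943     0.3448]
  [   0.4368     0.2069     1.5862]
x = (I − A)⁻¹ d = adj(I−A)·d / det(I−A), with det(I−A) = 0.32625:
  x_H = (0.4475·360 + 0.0975·320 + 0.0225·160) / 0.32625 = 195.90 / 0.32625 ≈ 600.5
  x_I = (0.0625·360 + 0.4875·320 + 0.1125·160) / 0.32625 = 196.50 / 0.32625 ≈ 602.3
  x_C = (0.1425·360 + 0.0675·320 + 0.5175·160) / 0.32625 = 155.70 / 0.32625 ≈ 477.2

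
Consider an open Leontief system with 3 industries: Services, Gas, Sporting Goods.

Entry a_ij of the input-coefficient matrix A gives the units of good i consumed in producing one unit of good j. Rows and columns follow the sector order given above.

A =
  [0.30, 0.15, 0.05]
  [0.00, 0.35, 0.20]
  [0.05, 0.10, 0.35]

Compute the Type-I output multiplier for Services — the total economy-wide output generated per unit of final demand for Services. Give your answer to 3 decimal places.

m_1 = 1.597

I − A =
  [   0.70    -0.15    -0.05]
  [   0.00     0.65    -0.20]
  [  -0.05    -0.10     0.65]
Cofactors of I−A, C_ij = (−1)^(i+j)·(minor ij) (rows/columns in the sector order above):
  C_11 = (0.65)(0.65) − (-0.20)(-0.10) = 0.4025
  C_12 = −[(0.00)(0.65) − (-0.20)(-0.05)] = 0.0100
  C_13 = (0.00)(-0.10) − (0.65)(-0.05) = 0.0325
  C_21 = −[(-0.15)(0.65) − (-0.05)(-0.10)] = 0.1025
  C_22 = (0.70)(0.65) − (-0.05)(-0.05) = 0.4525
  C_23 = −[(0.70)(-0.10) − (-0.15)(-0.05)] = 0.0775
  C_31 = (-0.15)(-0.20) − (-0.05)(0.65) = 0.0625
  C_32 = −[(0.70)(-0.20) − (-0.05)(0.00)] = 0.1400
  C_33 = (0.70)(0.65) − (-0.15)(0.00) = 0.4550
det(I−A) = Σ_j (I−A)_1j·C_1j = (0.70)(0.4025) + (-0.15)(0.0100) + (-0.05)(0.0325) = 0.278625
adj(I−A) = Cᵀ =
  [ 0.4025   0.1025   0.0625]
  [ 0.0100   0.4525   0.1400]
  [ 0.0325   0.0775   0.4550]
(I − A)⁻¹ = adj(I−A) / det(I−A) ≈
  [   1.4446     0.3679     0.2243]
  [   0.0359     1.6240     0.5025]
  [   0.1166     0.2782     1.6330]
The output multiplier for sector j is the column-j sum of the Leontief inverse (I − A)⁻¹ = adj(I−A) / det(I−A).
Column 1 of adj(I−A): (0.4025, 0.0100, 0.0325); det(I−A) = 0.278625.
m_1 = (0.4025 + 0.0100 + 0.0325) / 0.278625 = 0.445 / 0.278625 ≈ 1.597.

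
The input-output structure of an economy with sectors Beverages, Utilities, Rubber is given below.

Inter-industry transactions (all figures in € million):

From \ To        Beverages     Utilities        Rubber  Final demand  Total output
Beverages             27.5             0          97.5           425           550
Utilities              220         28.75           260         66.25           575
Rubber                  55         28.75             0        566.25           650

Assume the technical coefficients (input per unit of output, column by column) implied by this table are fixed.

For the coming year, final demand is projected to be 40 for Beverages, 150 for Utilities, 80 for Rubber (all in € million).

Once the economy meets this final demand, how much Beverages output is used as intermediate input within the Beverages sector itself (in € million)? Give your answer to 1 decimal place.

z_BB = 2.9

Technical coefficients a_ij = z_ij / X_j:
  a_BB = 27.5/550 = 0.05, a_UB = 220/550 = 0.40, a_RB = 55/550 = 0.10
  a_BU = 0/575 = 0.00, a_UU = 28.75/575 = 0.05, a_RU = 28.75/575 = 0.05
  a_BR = 97.5/650 = 0.15, a_UR = 260/650 = 0.40, a_RR = 0/650 = 0.00
I − A =
  [   0.95     0.00    -0.15]
  [  -0.40     0.95    -0.40]
  [  -0.10    -0.05     1.00]
Cofactors of I−A, C_ij = (−1)^(i+j)·(minor ij) (rows/columns in the sector order above):
  C_11 = (0.95)(1.00) − (-0.40)(-0.05) = 0.9300
  C_12 = −[(-0.40)(1.00) − (-0.40)(-0.10)] = 0.4400
  C_13 = (-0.40)(-0.05) − (0.95)(-0.10) = 0.1150
  C_21 = −[(0.00)(1.00) − (-0.15)(-0.05)] = 0.0075
  C_22 = (0.95)(1.00) − (-0.15)(-0.10) = 0.9350
  C_23 = −[(0.95)(-0.05) − (0.00)(-0.10)] = 0.0475
  C_31 = (0.00)(-0.40) − (-0.15)(0.95) = 0.1425
  C_32 = −[(0.95)(-0.40) − (-0.15)(-0.40)] = 0.4400
  C_33 = (0.95)(0.95) − (0.00)(-0.40) = 0.9025
det(I−A) = Σ_j (I−A)_1j·C_1j = (0.95)(0.9300) + (0.00)(0.4400) + (-0.15)(0.1150) = 0.86625
adj(I−A) = Cᵀ =
  [ 0.9300   0.0075   0.1425]
  [ 0.4400   0.9350   0.4400]
  [ 0.1150   0.0475   0.9025]
(I − A)⁻¹ = adj(I−A) / det(I−A) ≈
  [   1.0736     0.0087     0.1645]
  [   0.5079     1.0794     0.5079]
  [   0.1328     0.0548     1.0418]
First solve x = (I − A)⁻¹ d = adj(I−A)·d / det(I−A); in particular x_B = (0.9300·40 + 0.0075·150 + 0.1425·80) / 0.86625 = 49.725 / 0.86625 ≈ 57.403.
Intermediate flow from B to B: z_BB = a_BB · x_B = 0.05 × 49.725 / 0.86625 = 2.48625 / 0.86625 ≈ 2.9.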